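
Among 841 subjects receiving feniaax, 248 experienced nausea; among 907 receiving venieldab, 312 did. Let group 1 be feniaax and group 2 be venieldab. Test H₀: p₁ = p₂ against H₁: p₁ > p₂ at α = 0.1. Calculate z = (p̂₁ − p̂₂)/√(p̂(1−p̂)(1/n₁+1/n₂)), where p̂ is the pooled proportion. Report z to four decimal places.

p̂₁ = 248/841 ≈ 0.294887, p̂₂ = 312/907 ≈ 0.343991.
Pooled p̂ = (248+312)/(841+907) = 560/1748 = 0.320366.
SE = √(0.217732 × 0.0022916) = 0.022337.
z = (0.294887 − 0.343991)/0.022337 = -0.049104/0.022337 = -2.1983.
p-value = P(Z > -2.198) ≈ 0.9860; since p > α = 0.1, fail to reject H₀.

z = -2.1983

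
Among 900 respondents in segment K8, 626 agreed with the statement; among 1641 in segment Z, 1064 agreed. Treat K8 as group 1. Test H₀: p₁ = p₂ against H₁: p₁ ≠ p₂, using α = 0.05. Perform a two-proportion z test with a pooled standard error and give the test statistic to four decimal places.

p̂₁ = 626/900 = 0.695556, p̂₂ = 1064/1641 = 0.648385.
Pooled p̂ = (626+1064)/(900+1641) = 1690/2541 = 0.665092.
SE = √(0.222744 × 0.0017205) = 0.019576.
z = (0.695556 − 0.648385)/0.019576 = 0.047171/0.019576 = 2.4096.
Two-sided p-value ≈ 2·Φ(−2.410) = 0.0160; since p < α = 0.05, reject H₀.

z = 2.4096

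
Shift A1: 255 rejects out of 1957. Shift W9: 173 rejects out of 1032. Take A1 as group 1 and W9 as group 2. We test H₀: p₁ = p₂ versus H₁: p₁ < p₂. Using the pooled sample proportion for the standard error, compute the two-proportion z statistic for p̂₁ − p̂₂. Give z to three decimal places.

z = -2.771

p̂₁ = 255/1957 ≈ 0.130301, p̂₂ = 173/1032 ≈ 0.167636.
Pooled p̂ = (255+173)/(1957+1032) = 428/2989 = 0.143192.
SE = √(p̂(1−p̂)(1/n₁+1/n₂)) = √(0.143192·0.856808·0.00147998) = √(0.000181575) = 0.013475.
z = (0.130301 − 0.167636)/0.013475 = -0.037335/0.013475 = -2.771.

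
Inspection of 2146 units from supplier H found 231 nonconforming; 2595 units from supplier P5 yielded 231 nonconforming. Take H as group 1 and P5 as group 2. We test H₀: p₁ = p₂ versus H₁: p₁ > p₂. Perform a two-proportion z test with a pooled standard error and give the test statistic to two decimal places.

p̂₁ = 231/2146 = 0.10764, p̂₂ = 231/2595 = 0.08902.
Pooled p̂ = (231+231)/(2146+2595) = 462/4741 = 0.09745.
SE = √(p̂(1−p̂)(1/n₁+1/n₂)) = √(0.09745·0.90255·0.00085134) = √(7.48768e-05) = 0.00865.
z = (0.10764 − 0.08902)/0.00865 = 0.01862/0.00865 = 2.15.
p-value = P(Z > 2.152) ≈ 0.0157.

z = 2.15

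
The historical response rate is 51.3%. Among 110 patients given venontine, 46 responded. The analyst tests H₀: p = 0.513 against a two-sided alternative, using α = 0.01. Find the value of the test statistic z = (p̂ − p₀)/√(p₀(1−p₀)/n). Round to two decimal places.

z = -1.99

p̂ = 46/110 = 0.4182.
Standard error under H₀: √(0.513×0.487/110) = 0.0477.
z = (0.4182 − 0.513)/0.0477 = -0.0948/0.0477 = -1.99.
p-value = 2·P(Z > 1.990) ≈ 0.0466. With α = 0.01, fail to reject H₀.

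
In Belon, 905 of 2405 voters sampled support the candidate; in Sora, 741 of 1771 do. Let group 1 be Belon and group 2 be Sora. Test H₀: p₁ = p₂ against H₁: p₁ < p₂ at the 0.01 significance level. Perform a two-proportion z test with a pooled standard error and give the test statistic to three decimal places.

p̂₁ = 905/2405 ≈ 0.37630, p̂₂ = 741/1771 ≈ 0.41841.
Pooled p̂ = (905+741)/(2405+1771) = 1646/4176 = 0.39416.
SE = √(p̂(1−p̂)(1/n₁+1/n₂)) = √(0.39416·0.60584·0.000980453) = √(0.00023413) = 0.01530.
z = (0.37630 − 0.41841)/0.01530 = -0.04211/0.01530 = -2.752.
p-value = P(Z < -2.752) ≈ 0.0030, so at α = 0.01 we reject H₀.

z = -2.752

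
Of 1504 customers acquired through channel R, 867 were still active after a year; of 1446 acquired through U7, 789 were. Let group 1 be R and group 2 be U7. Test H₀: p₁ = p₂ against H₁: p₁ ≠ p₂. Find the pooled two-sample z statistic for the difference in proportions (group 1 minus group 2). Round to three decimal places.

z = 1.686

p̂₁ = 867/1504 ≈ 0.57646, p̂₂ = 789/1446 ≈ 0.54564.
Pooled p̂ = (867+789)/(1504+1446) = 1656/2950 = 0.56136.
SE = √(p̂(1−p̂)(1/n₁+1/n₂)) = √(0.56136·0.43864·0.00135646) = √(0.000334008) = 0.01828.
z = (0.57646 − 0.54564)/0.01828 = 0.03082/0.01828 = 1.686.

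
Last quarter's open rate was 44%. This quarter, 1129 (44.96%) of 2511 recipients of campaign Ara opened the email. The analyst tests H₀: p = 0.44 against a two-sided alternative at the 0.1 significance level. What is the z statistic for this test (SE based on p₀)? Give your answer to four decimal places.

p̂ = 1129/2511 ≈ 0.449622.
Under H₀, SE = √(0.44·0.56/2511) = √(9.81282e-05) = 0.009906.
z = (0.449622 − 0.44)/0.009906 = 0.009622/0.009906 = 0.9713.
Two-sided p-value ≈ 2·Φ(−0.971) = 0.3314, so at α = 0.1 we fail to reject H₀.

z = 0.9713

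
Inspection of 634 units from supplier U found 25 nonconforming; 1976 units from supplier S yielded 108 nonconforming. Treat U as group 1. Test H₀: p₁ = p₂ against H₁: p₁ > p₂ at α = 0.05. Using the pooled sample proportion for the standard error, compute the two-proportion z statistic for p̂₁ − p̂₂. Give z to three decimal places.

p̂₁ = 25/634 ≈ 0.03943, p̂₂ = 108/1976 ≈ 0.05466.
Pooled p̂ = (25+108)/(634+1976) = 133/2610 = 0.05096.
SE = √(p̂(1−p̂)(1/n₁+1/n₂)) = √(0.05096·0.94904·0.00208336) = √(0.000100754) = 0.01004.
z = (0.03943 − 0.05466)/0.01004 = -0.01523/0.01004 = -1.517.
p-value = P(Z > -1.517) ≈ 0.9353. With α = 0.05, fail to reject H₀.

z = -1.517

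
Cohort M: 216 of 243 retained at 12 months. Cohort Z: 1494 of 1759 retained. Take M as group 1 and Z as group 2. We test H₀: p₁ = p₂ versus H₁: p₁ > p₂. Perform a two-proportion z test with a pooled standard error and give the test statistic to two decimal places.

z = 1.64

p̂₁ = 216/243 = 0.8889, p̂₂ = 1494/1759 = 0.8493.
Pooled p̂ = (216+1494)/(243+1759) = 1710/2002 = 0.8541.
SE = √(0.124581 × 0.00468373) = 0.0242.
z = (0.8889 − 0.8493)/0.0242 = 0.0396/0.0242 = 1.64.
p-value = P(Z > 1.637) ≈ 0.0508.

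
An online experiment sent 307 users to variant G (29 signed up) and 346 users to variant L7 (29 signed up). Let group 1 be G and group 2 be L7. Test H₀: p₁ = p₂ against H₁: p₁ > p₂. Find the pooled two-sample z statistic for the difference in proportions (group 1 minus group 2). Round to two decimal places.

p̂₁ = 29/307 = 0.0945, p̂₂ = 29/346 = 0.0838.
Pooled p̂ = (29+29)/(307+346) = 58/653 = 0.0888.
SE = √(p̂(1−p̂)(1/n₁+1/n₂)) = √(0.0888·0.9112·0.0061475) = √(0.000497528) = 0.0223.
z = (0.0945 − 0.0838)/0.0223 = 0.0107/0.0223 = 0.48.

z = 0.48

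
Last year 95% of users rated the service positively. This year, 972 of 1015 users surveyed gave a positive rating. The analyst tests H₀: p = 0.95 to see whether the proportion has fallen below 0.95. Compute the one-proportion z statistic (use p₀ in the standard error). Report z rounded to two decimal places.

p̂ = 972/1015 = 0.9576.
Standard error under H₀: √(0.95×0.05/1015) = 0.0068.
z = (0.9576 − 0.95)/0.0068 = 0.0076/0.0068 = 1.12.

z = 1.12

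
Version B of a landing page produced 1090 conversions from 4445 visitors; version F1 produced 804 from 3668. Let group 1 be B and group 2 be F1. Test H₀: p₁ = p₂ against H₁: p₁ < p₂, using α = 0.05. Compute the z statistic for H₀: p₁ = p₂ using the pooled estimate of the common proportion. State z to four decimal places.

z = 2.7581

p̂₁ = 1090/4445 = 0.24521935, p̂₂ = 804/3668 = 0.21919302.
Pooled p̂ = (1090+804)/(4445+3668) = 1894/8113 = 0.23345248.
SE = √(p̂(1−p̂)(1/n₁+1/n₂)) = √(0.23345248·0.76654752·0.0004976) = √(8.90467e-05) = 0.00943646.
z = (0.24521935 − 0.21919302)/0.00943646 = 0.02602633/0.00943646 = 2.7581.
p-value = P(Z < 2.758) ≈ 0.9971; since p > α = 0.05, fail to reject H₀.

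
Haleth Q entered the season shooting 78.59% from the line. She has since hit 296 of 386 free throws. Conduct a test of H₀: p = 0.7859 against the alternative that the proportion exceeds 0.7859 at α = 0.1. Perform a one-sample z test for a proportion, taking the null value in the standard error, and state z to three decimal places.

z = -0.913

p̂ = 296/386 ≈ 0.76684.
Under H₀, SE = √(0.7859·0.2141/386) = √(0.00043591) = 0.02088.
z = (0.76684 − 0.7859)/0.02088 = -0.01906/0.02088 = -0.913.
p-value = P(Z > -0.913) ≈ 0.8194, so at α = 0.1 we fail to reject H₀.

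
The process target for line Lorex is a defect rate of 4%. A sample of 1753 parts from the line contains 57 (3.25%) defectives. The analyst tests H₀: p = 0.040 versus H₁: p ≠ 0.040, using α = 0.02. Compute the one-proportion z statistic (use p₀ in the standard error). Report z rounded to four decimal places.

p̂ = 57/1753 = 0.032516.
Standard error under H₀: √(0.04×0.96/1753) = 0.004680.
z = (0.032516 − 0.04)/0.004680 = -0.007484/0.004680 = -1.5991.
Two-sided p-value ≈ 2·Φ(−1.599) = 0.1098, so at α = 0.02 we fail to reject H₀.

z = -1.5991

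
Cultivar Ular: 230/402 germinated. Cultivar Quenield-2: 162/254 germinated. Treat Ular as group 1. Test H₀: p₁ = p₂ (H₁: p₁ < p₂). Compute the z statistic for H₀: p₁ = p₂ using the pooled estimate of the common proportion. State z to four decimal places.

z = -1.6704

p̂₁ = 230/402 = 0.572139, p̂₂ = 162/254 = 0.637795.
Pooled p̂ = (230+162)/(402+254) = 392/656 = 0.597561.
SE = √(p̂(1−p̂)(1/n₁+1/n₂)) = √(0.597561·0.402439·0.00642457) = √(0.00154499) = 0.039306.
z = (0.572139 − 0.637795)/0.039306 = -0.065656/0.039306 = -1.6704.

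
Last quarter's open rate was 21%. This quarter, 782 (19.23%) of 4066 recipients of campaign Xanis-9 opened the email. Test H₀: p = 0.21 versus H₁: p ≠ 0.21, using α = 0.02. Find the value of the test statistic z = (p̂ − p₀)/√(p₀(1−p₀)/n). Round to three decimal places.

z = -2.767

p̂ = 782/4066 = 0.192327.
Under H₀, SE = √(0.21·0.79/4066) = √(4.08018e-05) = 0.006388.
z = (0.192327 − 0.21)/0.006388 = -0.017673/0.006388 = -2.767.
p-value = 2·P(Z > 2.767) ≈ 0.0057. With α = 0.02, reject H₀.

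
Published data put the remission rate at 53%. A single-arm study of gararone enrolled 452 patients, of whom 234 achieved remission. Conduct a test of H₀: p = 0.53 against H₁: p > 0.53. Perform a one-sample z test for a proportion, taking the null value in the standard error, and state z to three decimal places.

z = -0.524

p̂ = 234/452 = 0.51770.
Standard error under H₀: √(0.53×0.47/452) = 0.02348.
z = (0.51770 − 0.53)/0.02348 = -0.01230/0.02348 = -0.524.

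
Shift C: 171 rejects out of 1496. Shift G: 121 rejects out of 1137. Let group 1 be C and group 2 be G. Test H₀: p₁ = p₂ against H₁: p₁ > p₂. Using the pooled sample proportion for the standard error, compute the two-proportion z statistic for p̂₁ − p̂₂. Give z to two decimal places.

z = 0.64

p̂₁ = 171/1496 = 0.1143, p̂₂ = 121/1137 = 0.1064.
Pooled p̂ = (171+121)/(1496+1137) = 292/2633 = 0.1109.
SE = √(0.0986013 × 0.00154796) = 0.0124.
z = (0.1143 − 0.1064)/0.0124 = 0.0079/0.0124 = 0.64.
p-value = P(Z > 0.638) ≈ 0.2617.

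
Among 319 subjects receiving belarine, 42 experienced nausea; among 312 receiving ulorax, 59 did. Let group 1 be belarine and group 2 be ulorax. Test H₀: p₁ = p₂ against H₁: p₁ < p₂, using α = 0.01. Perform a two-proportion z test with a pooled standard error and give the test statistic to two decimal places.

p̂₁ = 42/319 = 0.1317, p̂₂ = 59/312 = 0.1891.
Pooled p̂ = (42+59)/(319+312) = 101/631 = 0.1601.
SE = √(0.134443 × 0.00633992) = 0.0292.
z = (0.1317 − 0.1891)/0.0292 = -0.0574/0.0292 = -1.97.
p-value = P(Z < -1.967) ≈ 0.0246; since p > α = 0.01, fail to reject H₀.

z = -1.97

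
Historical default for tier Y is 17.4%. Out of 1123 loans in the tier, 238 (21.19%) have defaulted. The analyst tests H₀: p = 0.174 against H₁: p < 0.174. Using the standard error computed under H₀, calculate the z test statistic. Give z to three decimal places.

p̂ = 238/1123 ≈ 0.211932.
Standard error under H₀: √(0.174×0.826/1123) = 0.011313.
z = (0.211932 − 0.174)/0.011313 = 0.037932/0.011313 = 3.353.
p-value = P(Z < 3.353) ≈ 0.9996.

z = 3.353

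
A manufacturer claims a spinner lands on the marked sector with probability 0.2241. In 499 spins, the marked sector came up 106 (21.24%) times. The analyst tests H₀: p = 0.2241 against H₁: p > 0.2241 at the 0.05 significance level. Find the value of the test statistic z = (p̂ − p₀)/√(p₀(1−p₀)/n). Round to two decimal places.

z = -0.63

p̂ = 106/499 = 0.2124.
Under H₀, SE = √(0.2241·0.7759/499) = √(0.000348455) = 0.0187.
z = (0.2124 − 0.2241)/0.0187 = -0.0117/0.0187 = -0.63.
p-value = P(Z > -0.625) ≈ 0.7342, so at α = 0.05 we fail to reject H₀.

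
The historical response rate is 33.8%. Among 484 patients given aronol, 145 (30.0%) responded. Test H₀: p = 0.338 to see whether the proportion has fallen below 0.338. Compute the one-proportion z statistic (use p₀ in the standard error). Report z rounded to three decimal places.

z = -1.787

p̂ = 145/484 ≈ 0.29959.
Standard error under H₀: √(0.338×0.662/484) = 0.02150.
z = (0.29959 − 0.338)/0.02150 = -0.03841/0.02150 = -1.787.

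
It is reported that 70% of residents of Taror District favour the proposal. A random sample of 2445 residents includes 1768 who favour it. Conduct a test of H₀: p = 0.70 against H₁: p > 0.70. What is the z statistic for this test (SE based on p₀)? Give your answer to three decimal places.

z = 2.493

p̂ = 1768/2445 ≈ 0.72311.
Standard error under H₀: √(0.7×0.3/2445) = 0.00927.
z = (0.72311 − 0.7)/0.00927 = 0.02311/0.00927 = 2.493.
p-value = P(Z > 2.493) ≈ 0.0063.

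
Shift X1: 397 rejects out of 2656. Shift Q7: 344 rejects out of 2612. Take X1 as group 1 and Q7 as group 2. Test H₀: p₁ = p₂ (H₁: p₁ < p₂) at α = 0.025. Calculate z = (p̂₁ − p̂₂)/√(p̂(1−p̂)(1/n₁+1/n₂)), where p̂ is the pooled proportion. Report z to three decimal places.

p̂₁ = 397/2656 = 0.14947, p̂₂ = 344/2612 = 0.13170.
Pooled p̂ = (397+344)/(2656+2612) = 741/5268 = 0.14066.
SE = √(0.120875 × 0.000759354) = 0.00958.
z = (0.14947 − 0.13170)/0.00958 = 0.01777/0.00958 = 1.855.
p-value = P(Z < 1.855) ≈ 0.9682, so at α = 0.025 we fail to reject H₀.

z = 1.855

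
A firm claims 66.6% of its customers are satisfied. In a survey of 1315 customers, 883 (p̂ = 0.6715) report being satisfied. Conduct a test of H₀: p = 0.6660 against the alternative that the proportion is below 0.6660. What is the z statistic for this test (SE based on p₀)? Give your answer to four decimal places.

z = 0.4216

p̂ = 883/1315 = 0.671483.
Under H₀, SE = √(0.666·0.334/1315) = √(0.000169159) = 0.013006.
z = (0.671483 − 0.666)/0.013006 = 0.005483/0.013006 = 0.4216.
p-value = P(Z < 0.422) ≈ 0.6633.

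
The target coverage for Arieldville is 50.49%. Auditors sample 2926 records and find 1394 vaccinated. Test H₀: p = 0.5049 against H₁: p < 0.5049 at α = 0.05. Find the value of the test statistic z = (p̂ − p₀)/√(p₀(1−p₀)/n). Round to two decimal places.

p̂ = 1394/2926 ≈ 0.47642.
Under H₀, SE = √(0.5049·0.4951/2926) = √(8.54327e-05) = 0.00924.
z = (0.47642 − 0.5049)/0.00924 = -0.02848/0.00924 = -3.08.
p-value = P(Z < -3.081) ≈ 0.0010, so at α = 0.05 we reject H₀.

z = -3.08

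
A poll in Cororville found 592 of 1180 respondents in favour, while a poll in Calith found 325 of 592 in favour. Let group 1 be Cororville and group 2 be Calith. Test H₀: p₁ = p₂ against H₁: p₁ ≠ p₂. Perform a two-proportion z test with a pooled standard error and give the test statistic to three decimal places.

p̂₁ = 592/1180 = 0.50169, p̂₂ = 325/592 = 0.54899.
Pooled p̂ = (592+325)/(1180+592) = 917/1772 = 0.51749.
SE = √(p̂(1−p̂)(1/n₁+1/n₂)) = √(0.51749·0.48251·0.00253665) = √(0.000633385) = 0.02517.
z = (0.50169 − 0.54899)/0.02517 = -0.04730/0.02517 = -1.879.

z = -1.879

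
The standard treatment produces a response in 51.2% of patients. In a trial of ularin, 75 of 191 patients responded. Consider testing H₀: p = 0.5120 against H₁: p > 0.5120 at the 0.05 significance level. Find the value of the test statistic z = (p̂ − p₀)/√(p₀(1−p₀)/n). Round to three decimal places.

p̂ = 75/191 = 0.39267.
Under H₀, SE = √(0.512·0.488/191) = √(0.00130815) = 0.03617.
z = (0.39267 − 0.512)/0.03617 = -0.11933/0.03617 = -3.299.
p-value = P(Z > -3.299) ≈ 0.9995. With α = 0.05, fail to reject H₀.

z = -3.299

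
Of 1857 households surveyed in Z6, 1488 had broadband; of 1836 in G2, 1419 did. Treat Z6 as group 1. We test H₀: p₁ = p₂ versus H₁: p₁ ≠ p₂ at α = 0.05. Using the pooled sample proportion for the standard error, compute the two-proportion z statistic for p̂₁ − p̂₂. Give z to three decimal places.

z = 2.109

p̂₁ = 1488/1857 ≈ 0.80129, p̂₂ = 1419/1836 ≈ 0.77288.
Pooled p̂ = (1488+1419)/(1857+1836) = 2907/3693 = 0.78716.
SE = √(0.167536 × 0.00108317) = 0.01347.
z = (0.80129 − 0.77288)/0.01347 = 0.02841/0.01347 = 2.109.
Two-sided p-value ≈ 2·Φ(−2.109) = 0.0349. With α = 0.05, reject H₀.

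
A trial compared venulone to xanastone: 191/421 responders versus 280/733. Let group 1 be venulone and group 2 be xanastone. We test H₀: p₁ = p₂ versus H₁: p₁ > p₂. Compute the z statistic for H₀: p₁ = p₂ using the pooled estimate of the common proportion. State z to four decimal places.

z = 2.3852

p̂₁ = 191/421 = 0.453682, p̂₂ = 280/733 = 0.381992.
Pooled p̂ = (191+280)/(421+733) = 471/1154 = 0.408146.
SE = √(p̂(1−p̂)(1/n₁+1/n₂)) = √(0.408146·0.591854·0.00373955) = √(0.000903337) = 0.030056.
z = (0.453682 − 0.381992)/0.030056 = 0.071690/0.030056 = 2.3852.
p-value = P(Z > 2.385) ≈ 0.0085.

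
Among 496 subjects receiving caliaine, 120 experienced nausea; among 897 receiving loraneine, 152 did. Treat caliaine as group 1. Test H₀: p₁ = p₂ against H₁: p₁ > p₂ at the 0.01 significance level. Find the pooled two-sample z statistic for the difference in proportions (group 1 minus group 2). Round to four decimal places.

p̂₁ = 120/496 ≈ 0.2419355, p̂₂ = 152/897 ≈ 0.1694537.
Pooled p̂ = (120+152)/(496+897) = 272/1393 = 0.1952620.
SE = √(0.157135 × 0.00313096) = 0.0221807.
z = (0.2419355 − 0.1694537)/0.0221807 = 0.0724818/0.0221807 = 3.2678.
p-value = P(Z > 3.268) ≈ 0.0005. With α = 0.01, reject H₀.

z = 3.2678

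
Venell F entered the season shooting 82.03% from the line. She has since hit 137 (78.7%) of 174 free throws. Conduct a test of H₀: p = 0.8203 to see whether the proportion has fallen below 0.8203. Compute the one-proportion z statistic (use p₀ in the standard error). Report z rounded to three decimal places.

z = -1.132

p̂ = 137/174 ≈ 0.78736.
Under H₀, SE = √(0.8203·0.1797/174) = √(0.000847172) = 0.02911.
z = (0.78736 − 0.8203)/0.02911 = -0.03294/0.02911 = -1.132.
p-value = P(Z < -1.132) ≈ 0.1289.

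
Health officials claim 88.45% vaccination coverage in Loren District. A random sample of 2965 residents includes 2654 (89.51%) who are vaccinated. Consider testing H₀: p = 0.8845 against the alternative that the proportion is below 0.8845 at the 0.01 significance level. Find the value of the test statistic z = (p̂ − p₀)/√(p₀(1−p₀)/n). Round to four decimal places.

z = 1.8075

p̂ = 2654/2965 ≈ 0.895110.
Under H₀, SE = √(0.8845·0.1155/2965) = √(3.44552e-05) = 0.005870.
z = (0.895110 − 0.8845)/0.005870 = 0.010610/0.005870 = 1.8075.
p-value = P(Z < 1.807) ≈ 0.9647; since p > α = 0.01, fail to reject H₀.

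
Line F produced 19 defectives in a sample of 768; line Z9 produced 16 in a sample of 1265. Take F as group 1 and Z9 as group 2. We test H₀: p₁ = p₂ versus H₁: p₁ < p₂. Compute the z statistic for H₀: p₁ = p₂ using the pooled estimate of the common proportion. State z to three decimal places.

z = 2.032

p̂₁ = 19/768 ≈ 0.02474, p̂₂ = 16/1265 ≈ 0.01265.
Pooled p̂ = (19+16)/(768+1265) = 35/2033 = 0.01722.
SE = √(0.0169195 × 0.0020926) = 0.00595.
z = (0.02474 − 0.01265)/0.00595 = 0.01209/0.00595 = 2.032.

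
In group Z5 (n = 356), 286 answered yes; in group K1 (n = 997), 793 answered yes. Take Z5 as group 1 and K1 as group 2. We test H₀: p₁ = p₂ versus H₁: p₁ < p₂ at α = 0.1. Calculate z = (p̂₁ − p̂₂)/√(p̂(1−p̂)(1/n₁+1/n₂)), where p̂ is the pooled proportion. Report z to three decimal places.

z = 0.322

p̂₁ = 286/356 ≈ 0.80337, p̂₂ = 793/997 ≈ 0.79539.
Pooled p̂ = (286+793)/(356+997) = 1079/1353 = 0.79749.
SE = √(0.161501 × 0.003812) = 0.02481.
z = (0.80337 − 0.79539)/0.02481 = 0.00798/0.02481 = 0.322.
p-value = P(Z < 0.322) ≈ 0.6262, so at α = 0.1 we fail to reject H₀.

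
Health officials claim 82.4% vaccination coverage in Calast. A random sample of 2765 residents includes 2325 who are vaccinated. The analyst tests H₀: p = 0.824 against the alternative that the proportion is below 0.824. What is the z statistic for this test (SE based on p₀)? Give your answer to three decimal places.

p̂ = 2325/2765 ≈ 0.840868.
Under H₀, SE = √(0.824·0.176/2765) = √(5.24499e-05) = 0.007242.
z = (0.840868 − 0.824)/0.007242 = 0.016868/0.007242 = 2.329.

z = 2.329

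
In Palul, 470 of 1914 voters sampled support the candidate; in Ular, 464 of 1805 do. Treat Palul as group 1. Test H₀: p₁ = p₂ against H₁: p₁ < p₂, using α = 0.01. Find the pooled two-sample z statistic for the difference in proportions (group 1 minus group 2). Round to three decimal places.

p̂₁ = 470/1914 ≈ 0.245559, p̂₂ = 464/1805 ≈ 0.257064.
Pooled p̂ = (470+464)/(1914+1805) = 934/3719 = 0.251143.
SE = √(p̂(1−p̂)(1/n₁+1/n₂)) = √(0.251143·0.748857·0.00107648) = √(0.000202454) = 0.014229.
z = (0.245559 − 0.257064)/0.014229 = -0.011505/0.014229 = -0.809.
p-value = P(Z < -0.809) ≈ 0.2094. With α = 0.01, fail to reject H₀.

z = -0.809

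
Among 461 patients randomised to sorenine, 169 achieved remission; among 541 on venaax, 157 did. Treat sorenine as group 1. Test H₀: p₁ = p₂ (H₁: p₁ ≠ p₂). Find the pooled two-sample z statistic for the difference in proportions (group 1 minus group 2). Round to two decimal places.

p̂₁ = 169/461 = 0.3666, p̂₂ = 157/541 = 0.2902.
Pooled p̂ = (169+157)/(461+541) = 326/1002 = 0.3253.
SE = √(0.219497 × 0.00401763) = 0.0297.
z = (0.3666 − 0.2902)/0.0297 = 0.0764/0.0297 = 2.57.

z = 2.57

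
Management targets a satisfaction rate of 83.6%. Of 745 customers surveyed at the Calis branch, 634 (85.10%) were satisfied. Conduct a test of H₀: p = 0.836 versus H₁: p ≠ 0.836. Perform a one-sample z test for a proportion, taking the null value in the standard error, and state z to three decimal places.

p̂ = 634/745 = 0.85101.
Under H₀, SE = √(0.836·0.164/745) = √(0.000184032) = 0.01357.
z = (0.85101 − 0.836)/0.01357 = 0.01501/0.01357 = 1.106.

z = 1.106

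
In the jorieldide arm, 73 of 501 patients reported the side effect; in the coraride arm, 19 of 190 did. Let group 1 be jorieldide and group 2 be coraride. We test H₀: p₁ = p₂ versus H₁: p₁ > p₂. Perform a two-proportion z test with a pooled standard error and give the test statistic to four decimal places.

p̂₁ = 73/501 ≈ 0.145709, p̂₂ = 19/190 ≈ 0.100000.
Pooled p̂ = (73+19)/(501+190) = 92/691 = 0.133140.
SE = √(0.115414 × 0.00725917) = 0.028945.
z = (0.145709 − 0.100000)/0.028945 = 0.045709/0.028945 = 1.5792.

z = 1.5792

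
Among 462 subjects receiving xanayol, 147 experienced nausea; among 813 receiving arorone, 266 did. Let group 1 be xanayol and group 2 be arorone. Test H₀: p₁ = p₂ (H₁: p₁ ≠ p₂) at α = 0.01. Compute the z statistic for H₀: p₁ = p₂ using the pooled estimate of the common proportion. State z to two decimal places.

z = -0.33

p̂₁ = 147/462 ≈ 0.3182, p̂₂ = 266/813 ≈ 0.3272.
Pooled p̂ = (147+266)/(462+813) = 413/1275 = 0.3239.
SE = √(p̂(1−p̂)(1/n₁+1/n₂)) = √(0.3239·0.6761·0.00339451) = √(0.000743386) = 0.0273.
z = (0.3182 − 0.3272)/0.0273 = -0.0090/0.0273 = -0.33.
Two-sided p-value ≈ 2·Φ(−0.330) = 0.7413, so at α = 0.01 we fail to reject H₀.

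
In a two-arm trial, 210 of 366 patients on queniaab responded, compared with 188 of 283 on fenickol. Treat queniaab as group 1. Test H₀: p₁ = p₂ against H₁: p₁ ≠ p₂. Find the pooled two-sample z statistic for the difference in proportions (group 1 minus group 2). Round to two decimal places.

p̂₁ = 210/366 ≈ 0.5738, p̂₂ = 188/283 ≈ 0.6643.
Pooled p̂ = (210+188)/(366+283) = 398/649 = 0.6133.
SE = √(p̂(1−p̂)(1/n₁+1/n₂)) = √(0.6133·0.3867·0.00626581) = √(0.00148609) = 0.0385.
z = (0.5738 − 0.6643)/0.0385 = -0.0905/0.0385 = -2.35.

z = -2.35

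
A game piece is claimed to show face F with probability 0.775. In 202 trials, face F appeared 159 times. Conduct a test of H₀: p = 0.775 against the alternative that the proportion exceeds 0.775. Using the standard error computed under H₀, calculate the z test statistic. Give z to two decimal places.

p̂ = 159/202 ≈ 0.7871.
Standard error under H₀: √(0.775×0.225/202) = 0.0294.
z = (0.7871 − 0.775)/0.0294 = 0.0121/0.0294 = 0.41.
p-value = P(Z > 0.413) ≈ 0.3399.

z = 0.41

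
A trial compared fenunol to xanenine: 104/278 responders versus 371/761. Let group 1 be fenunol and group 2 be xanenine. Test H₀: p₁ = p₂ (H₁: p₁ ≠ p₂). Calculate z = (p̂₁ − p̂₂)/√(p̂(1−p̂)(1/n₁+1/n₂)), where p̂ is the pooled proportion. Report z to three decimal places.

p̂₁ = 104/278 ≈ 0.37410, p̂₂ = 371/761 ≈ 0.48752.
Pooled p̂ = (104+371)/(278+761) = 475/1039 = 0.45717.
SE = √(0.248166 × 0.00491118) = 0.03491.
z = (0.37410 − 0.48752)/0.03491 = -0.11342/0.03491 = -3.249.

z = -3.249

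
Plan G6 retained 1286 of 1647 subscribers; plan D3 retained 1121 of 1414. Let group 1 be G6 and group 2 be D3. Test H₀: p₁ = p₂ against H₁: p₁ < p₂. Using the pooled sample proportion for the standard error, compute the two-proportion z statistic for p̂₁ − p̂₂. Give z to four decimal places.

p̂₁ = 1286/1647 = 0.780814, p̂₂ = 1121/1414 = 0.792786.
Pooled p̂ = (1286+1121)/(1647+1414) = 2407/3061 = 0.786344.
SE = √(p̂(1−p̂)(1/n₁+1/n₂)) = √(0.786344·0.213656·0.00131438) = √(0.000220825) = 0.014860.
z = (0.780814 − 0.792786)/0.014860 = -0.011972/0.014860 = -0.8057.
p-value = P(Z < -0.806) ≈ 0.2102.

z = -0.8057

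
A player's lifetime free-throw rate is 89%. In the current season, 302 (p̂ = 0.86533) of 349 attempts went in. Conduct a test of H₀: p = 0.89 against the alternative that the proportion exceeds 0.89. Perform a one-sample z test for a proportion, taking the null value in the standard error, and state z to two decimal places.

p̂ = 302/349 = 0.86533.
Under H₀, SE = √(0.89·0.11/349) = √(0.000280516) = 0.01675.
z = (0.86533 − 0.89)/0.01675 = -0.02467/0.01675 = -1.47.
p-value = P(Z > -1.473) ≈ 0.9296.

z = -1.47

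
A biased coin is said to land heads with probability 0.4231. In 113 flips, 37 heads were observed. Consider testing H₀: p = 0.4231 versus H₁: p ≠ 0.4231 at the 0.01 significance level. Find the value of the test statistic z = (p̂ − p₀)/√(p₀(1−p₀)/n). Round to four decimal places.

z = -2.0584

p̂ = 37/113 ≈ 0.327434.
Under H₀, SE = √(0.4231·0.5769/113) = √(0.00216006) = 0.046476.
z = (0.327434 − 0.4231)/0.046476 = -0.095666/0.046476 = -2.0584.
Two-sided p-value ≈ 2·Φ(−2.058) = 0.0396, so at α = 0.01 we fail to reject H₀.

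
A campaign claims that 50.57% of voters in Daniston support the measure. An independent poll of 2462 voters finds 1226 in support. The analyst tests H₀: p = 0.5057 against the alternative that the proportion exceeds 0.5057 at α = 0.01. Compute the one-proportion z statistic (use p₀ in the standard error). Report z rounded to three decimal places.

z = -0.767

p̂ = 1226/2462 = 0.49797.
Standard error under H₀: √(0.5057×0.4943/2462) = 0.01008.
z = (0.49797 − 0.5057)/0.01008 = -0.00773/0.01008 = -0.767.
p-value = P(Z > -0.767) ≈ 0.7785. With α = 0.01, fail to reject H₀.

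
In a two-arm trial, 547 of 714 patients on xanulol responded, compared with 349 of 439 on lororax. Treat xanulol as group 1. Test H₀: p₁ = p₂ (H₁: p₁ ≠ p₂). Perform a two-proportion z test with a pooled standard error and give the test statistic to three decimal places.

z = -1.144

p̂₁ = 547/714 = 0.76611, p̂₂ = 349/439 = 0.79499.
Pooled p̂ = (547+349)/(714+439) = 896/1153 = 0.77710.
SE = √(0.173214 × 0.00367846) = 0.02524.
z = (0.76611 − 0.79499)/0.02524 = -0.02888/0.02524 = -1.144.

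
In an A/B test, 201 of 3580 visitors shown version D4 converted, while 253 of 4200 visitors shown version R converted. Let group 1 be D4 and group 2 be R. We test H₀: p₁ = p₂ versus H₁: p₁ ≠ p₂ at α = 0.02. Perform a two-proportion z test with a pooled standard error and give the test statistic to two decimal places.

p̂₁ = 201/3580 = 0.0561, p̂₂ = 253/4200 = 0.0602.
Pooled p̂ = (201+253)/(3580+4200) = 454/7780 = 0.0584.
SE = √(p̂(1−p̂)(1/n₁+1/n₂)) = √(0.0584·0.9416·0.000517425) = √(2.84322e-05) = 0.0053.
z = (0.0561 − 0.0602)/0.0053 = -0.0041/0.0053 = -0.77.
p-value = 2·P(Z > 0.768) ≈ 0.4427, so at α = 0.02 we fail to reject H₀.

z = -0.77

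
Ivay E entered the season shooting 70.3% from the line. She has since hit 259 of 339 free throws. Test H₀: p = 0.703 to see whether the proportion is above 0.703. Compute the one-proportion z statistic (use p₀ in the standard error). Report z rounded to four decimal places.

z = 2.4584

p̂ = 259/339 ≈ 0.7640118.
Standard error under H₀: √(0.703×0.297/339) = 0.0248174.
z = (0.7640118 − 0.703)/0.0248174 = 0.0610118/0.0248174 = 2.4584.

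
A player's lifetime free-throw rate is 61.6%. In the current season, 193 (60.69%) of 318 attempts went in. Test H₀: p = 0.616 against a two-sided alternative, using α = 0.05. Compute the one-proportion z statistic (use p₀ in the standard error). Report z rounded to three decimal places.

z = -0.333

p̂ = 193/318 = 0.60692.
SE = √(p₀(1−p₀)/n) = √(0.23654/318) = 0.02727.
z = (0.60692 − 0.616)/0.02727 = -0.00908/0.02727 = -0.333.
p-value = 2·P(Z > 0.333) ≈ 0.7391, so at α = 0.05 we fail to reject H₀.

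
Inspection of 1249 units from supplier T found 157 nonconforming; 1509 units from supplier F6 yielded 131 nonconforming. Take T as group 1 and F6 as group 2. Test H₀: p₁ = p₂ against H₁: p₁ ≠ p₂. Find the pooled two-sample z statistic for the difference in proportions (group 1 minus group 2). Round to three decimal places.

p̂₁ = 157/1249 = 0.12570, p̂₂ = 131/1509 = 0.08681.
Pooled p̂ = (157+131)/(1249+1509) = 288/2758 = 0.10442.
SE = √(0.0935192 × 0.00146333) = 0.01170.
z = (0.12570 − 0.08681)/0.01170 = 0.03889/0.01170 = 3.324.
p-value = 2·P(Z > 3.324) ≈ 0.0009.

z = 3.324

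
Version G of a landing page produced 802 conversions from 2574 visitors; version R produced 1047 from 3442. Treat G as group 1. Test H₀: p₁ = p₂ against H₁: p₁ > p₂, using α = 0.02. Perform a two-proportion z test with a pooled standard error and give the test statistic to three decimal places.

z = 0.615

p̂₁ = 802/2574 ≈ 0.311577, p̂₂ = 1047/3442 ≈ 0.304184.
Pooled p̂ = (802+1047)/(2574+3442) = 1849/6016 = 0.307347.
SE = √(p̂(1−p̂)(1/n₁+1/n₂)) = √(0.307347·0.692653·0.000679029) = √(0.000144555) = 0.012023.
z = (0.311577 − 0.304184)/0.012023 = 0.007393/0.012023 = 0.615.
p-value = P(Z > 0.615) ≈ 0.2693. With α = 0.02, fail to reject H₀.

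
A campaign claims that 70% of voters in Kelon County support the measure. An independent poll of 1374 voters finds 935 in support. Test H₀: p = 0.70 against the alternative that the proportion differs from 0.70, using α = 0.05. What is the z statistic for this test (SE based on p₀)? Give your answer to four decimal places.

z = -1.5777

p̂ = 935/1374 = 0.680495.
Standard error under H₀: √(0.7×0.3/1374) = 0.012363.
z = (0.680495 − 0.7)/0.012363 = -0.019505/0.012363 = -1.5777.
p-value = 2·P(Z > 1.578) ≈ 0.1146; since p > α = 0.05, fail to reject H₀.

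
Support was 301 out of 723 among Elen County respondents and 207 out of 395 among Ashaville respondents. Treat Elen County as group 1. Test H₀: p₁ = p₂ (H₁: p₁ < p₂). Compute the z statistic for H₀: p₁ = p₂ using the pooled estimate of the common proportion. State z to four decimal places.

p̂₁ = 301/723 ≈ 0.416321, p̂₂ = 207/395 ≈ 0.524051.
Pooled p̂ = (301+207)/(723+395) = 508/1118 = 0.454383.
SE = √(p̂(1−p̂)(1/n₁+1/n₂)) = √(0.454383·0.545617·0.00391477) = √(0.000970547) = 0.031154.
z = (0.416321 − 0.524051)/0.031154 = -0.107730/0.031154 = -3.4580.
p-value = P(Z < -3.458) ≈ 0.0003.

z = -3.4580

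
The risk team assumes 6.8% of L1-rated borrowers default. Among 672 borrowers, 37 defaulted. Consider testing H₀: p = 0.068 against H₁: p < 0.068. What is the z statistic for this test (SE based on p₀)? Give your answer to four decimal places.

p̂ = 37/672 = 0.055060.
SE = √(p₀(1−p₀)/n) = √(0.063376/672) = 0.009711.
z = (0.055060 − 0.068)/0.009711 = -0.012940/0.009711 = -1.3325.
p-value = P(Z < -1.333) ≈ 0.0913.

z = -1.3325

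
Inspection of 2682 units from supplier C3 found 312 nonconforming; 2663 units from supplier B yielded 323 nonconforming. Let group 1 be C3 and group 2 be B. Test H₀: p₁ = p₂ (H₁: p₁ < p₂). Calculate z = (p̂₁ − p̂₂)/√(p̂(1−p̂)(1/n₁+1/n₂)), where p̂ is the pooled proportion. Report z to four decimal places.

z = -0.5604

p̂₁ = 312/2682 ≈ 0.1163311, p̂₂ = 323/2663 ≈ 0.1212918.
Pooled p̂ = (312+323)/(2682+2663) = 635/5345 = 0.1188026.
SE = √(0.104689 × 0.000748372) = 0.0088513.
z = (0.1163311 − 0.1212918)/0.0088513 = -0.0049607/0.0088513 = -0.5604.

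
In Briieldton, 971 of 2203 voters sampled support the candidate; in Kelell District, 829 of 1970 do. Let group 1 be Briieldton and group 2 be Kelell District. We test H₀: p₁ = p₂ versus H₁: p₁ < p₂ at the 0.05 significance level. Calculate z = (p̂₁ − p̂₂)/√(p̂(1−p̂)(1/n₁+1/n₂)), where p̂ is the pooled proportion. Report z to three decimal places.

z = 1.299

p̂₁ = 971/2203 ≈ 0.44076, p̂₂ = 829/1970 ≈ 0.42081.
Pooled p̂ = (971+829)/(2203+1970) = 1800/4173 = 0.43134.
SE = √(0.245286 × 0.000961541) = 0.01536.
z = (0.44076 − 0.42081)/0.01536 = 0.01995/0.01536 = 1.299.
p-value = P(Z < 1.299) ≈ 0.9030. With α = 0.05, fail to reject H₀.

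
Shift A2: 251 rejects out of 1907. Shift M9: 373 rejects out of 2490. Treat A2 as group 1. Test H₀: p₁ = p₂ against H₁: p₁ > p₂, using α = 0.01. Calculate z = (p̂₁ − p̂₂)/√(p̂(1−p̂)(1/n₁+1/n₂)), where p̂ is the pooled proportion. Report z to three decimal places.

p̂₁ = 251/1907 = 0.13162, p̂₂ = 373/2490 = 0.14980.
Pooled p̂ = (251+373)/(1907+2490) = 624/4397 = 0.14191.
SE = √(0.121775 × 0.00092599) = 0.01062.
z = (0.13162 − 0.14980)/0.01062 = -0.01818/0.01062 = -1.712.
p-value = P(Z > -1.712) ≈ 0.9565. With α = 0.01, fail to reject H₀.

z = -1.712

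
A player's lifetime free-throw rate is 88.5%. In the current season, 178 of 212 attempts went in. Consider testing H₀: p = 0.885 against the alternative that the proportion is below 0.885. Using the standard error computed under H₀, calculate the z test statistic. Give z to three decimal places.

p̂ = 178/212 ≈ 0.83962.
Under H₀, SE = √(0.885·0.115/212) = √(0.000480071) = 0.02191.
z = (0.83962 − 0.885)/0.02191 = -0.04538/0.02191 = -2.071.
p-value = P(Z < -2.071) ≈ 0.0192.

z = -2.071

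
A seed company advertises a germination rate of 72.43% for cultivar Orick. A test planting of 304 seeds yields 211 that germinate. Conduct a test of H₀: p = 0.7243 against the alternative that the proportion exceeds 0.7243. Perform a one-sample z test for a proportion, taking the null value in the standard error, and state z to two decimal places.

z = -1.18

p̂ = 211/304 = 0.6941.
Under H₀, SE = √(0.7243·0.2757/304) = √(0.000656873) = 0.0256.
z = (0.6941 − 0.7243)/0.0256 = -0.0302/0.0256 = -1.18.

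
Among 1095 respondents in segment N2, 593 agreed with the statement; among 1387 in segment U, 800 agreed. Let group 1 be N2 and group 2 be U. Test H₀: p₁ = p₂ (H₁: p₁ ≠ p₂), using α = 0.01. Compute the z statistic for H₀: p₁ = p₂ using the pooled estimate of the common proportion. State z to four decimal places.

z = -1.7563

p̂₁ = 593/1095 = 0.5415525, p̂₂ = 800/1387 = 0.5767844.
Pooled p̂ = (593+800)/(1095+1387) = 1393/2482 = 0.5612409.
SE = √(p̂(1−p̂)(1/n₁+1/n₂)) = √(0.5612409·0.4387591·0.00163422) = √(0.000402427) = 0.0200606.
z = (0.5415525 − 0.5767844)/0.0200606 = -0.0352319/0.0200606 = -1.7563.
p-value = 2·P(Z > 1.756) ≈ 0.0790. With α = 0.01, fail to reject H₀.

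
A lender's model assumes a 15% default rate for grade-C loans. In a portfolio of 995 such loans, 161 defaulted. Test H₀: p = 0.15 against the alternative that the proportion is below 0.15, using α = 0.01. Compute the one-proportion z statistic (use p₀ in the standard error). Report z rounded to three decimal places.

p̂ = 161/995 = 0.16181.
SE = √(p₀(1−p₀)/n) = √(0.1275/995) = 0.01132.
z = (0.16181 − 0.15)/0.01132 = 0.01181/0.01132 = 1.043.
p-value = P(Z < 1.043) ≈ 0.8516, so at α = 0.01 we fail to reject H₀.

z = 1.043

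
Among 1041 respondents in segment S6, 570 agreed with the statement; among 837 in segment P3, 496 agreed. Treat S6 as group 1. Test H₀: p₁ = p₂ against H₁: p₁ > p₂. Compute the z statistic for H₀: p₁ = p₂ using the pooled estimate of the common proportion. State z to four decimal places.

p̂₁ = 570/1041 = 0.547550, p̂₂ = 496/837 = 0.592593.
Pooled p̂ = (570+496)/(1041+837) = 1066/1878 = 0.567625.
SE = √(0.245427 × 0.00215536) = 0.023000.
z = (0.547550 − 0.592593)/0.023000 = -0.045043/0.023000 = -1.9584.

z = -1.9584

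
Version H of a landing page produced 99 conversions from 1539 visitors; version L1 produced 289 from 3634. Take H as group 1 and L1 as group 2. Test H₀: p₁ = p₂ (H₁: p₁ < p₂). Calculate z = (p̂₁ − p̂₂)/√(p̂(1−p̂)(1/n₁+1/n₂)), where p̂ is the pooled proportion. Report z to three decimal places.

z = -1.897

p̂₁ = 99/1539 = 0.064327, p̂₂ = 289/3634 = 0.079527.
Pooled p̂ = (99+289)/(1539+3634) = 388/5173 = 0.075005.
SE = √(p̂(1−p̂)(1/n₁+1/n₂)) = √(0.075005·0.924995·0.000924951) = √(6.41723e-05) = 0.008011.
z = (0.064327 − 0.079527)/0.008011 = -0.015200/0.008011 = -1.897.
p-value = P(Z < -1.897) ≈ 0.0289.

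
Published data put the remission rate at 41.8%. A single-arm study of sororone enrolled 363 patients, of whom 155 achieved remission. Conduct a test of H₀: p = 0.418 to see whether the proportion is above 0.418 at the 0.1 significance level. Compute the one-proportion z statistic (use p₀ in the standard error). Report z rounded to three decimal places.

p̂ = 155/363 ≈ 0.42700.
SE = √(p₀(1−p₀)/n) = √(0.24328/363) = 0.02589.
z = (0.42700 − 0.418)/0.02589 = 0.00900/0.02589 = 0.348.
p-value = P(Z > 0.348) ≈ 0.3641. With α = 0.1, fail to reject H₀.

z = 0.348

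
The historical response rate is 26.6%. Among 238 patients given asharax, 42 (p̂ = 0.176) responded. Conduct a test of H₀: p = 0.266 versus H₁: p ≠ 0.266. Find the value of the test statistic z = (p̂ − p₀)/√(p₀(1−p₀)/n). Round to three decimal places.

z = -3.126

p̂ = 42/238 ≈ 0.17647.
Under H₀, SE = √(0.266·0.734/238) = √(0.000820353) = 0.02864.
z = (0.17647 − 0.266)/0.02864 = -0.08953/0.02864 = -3.126.
Two-sided p-value ≈ 2·Φ(−3.126) = 0.0018.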